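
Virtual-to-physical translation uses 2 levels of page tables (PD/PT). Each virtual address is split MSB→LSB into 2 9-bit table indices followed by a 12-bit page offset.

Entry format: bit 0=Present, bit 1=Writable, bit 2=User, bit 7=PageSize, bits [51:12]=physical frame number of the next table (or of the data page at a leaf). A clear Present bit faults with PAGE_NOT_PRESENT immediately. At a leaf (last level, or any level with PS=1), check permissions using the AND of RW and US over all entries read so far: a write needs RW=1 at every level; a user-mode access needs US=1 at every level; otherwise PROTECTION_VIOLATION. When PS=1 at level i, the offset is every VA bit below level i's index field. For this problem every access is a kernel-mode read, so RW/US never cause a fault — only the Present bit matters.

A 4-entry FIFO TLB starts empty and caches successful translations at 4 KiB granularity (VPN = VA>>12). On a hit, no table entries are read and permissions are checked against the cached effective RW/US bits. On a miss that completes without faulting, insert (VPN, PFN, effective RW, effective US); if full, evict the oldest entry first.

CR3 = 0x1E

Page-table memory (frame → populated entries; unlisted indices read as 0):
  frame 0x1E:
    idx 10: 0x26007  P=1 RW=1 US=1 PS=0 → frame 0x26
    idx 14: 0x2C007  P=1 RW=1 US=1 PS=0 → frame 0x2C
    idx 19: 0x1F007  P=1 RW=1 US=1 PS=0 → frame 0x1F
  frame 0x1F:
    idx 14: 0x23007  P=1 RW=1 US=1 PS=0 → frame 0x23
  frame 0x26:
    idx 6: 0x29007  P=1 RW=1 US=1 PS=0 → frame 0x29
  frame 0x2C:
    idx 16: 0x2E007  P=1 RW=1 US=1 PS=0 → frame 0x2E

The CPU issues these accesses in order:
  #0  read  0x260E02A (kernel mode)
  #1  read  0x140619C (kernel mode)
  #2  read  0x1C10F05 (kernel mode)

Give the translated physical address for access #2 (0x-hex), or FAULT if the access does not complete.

Walk each access:
#0 VA=0x260E02A (r,kernel):
  L0: frame=0x1E idx=19 entry=0x1F007 [P=1 RW=1 US=1 PS=0]
  L1: frame=0x1F idx=14 entry=0x23007 [P=1 RW=1 US=1 PS=0]
  ⇒ phys 0x2302A  [2 reads]
#1 VA=0x140619C (r,kernel):
  L0: frame=0x1E idx=10 entry=0x26007 [P=1 RW=1 US=1 PS=0]
  L1: frame=0x26 idx=6 entry=0x29007 [P=1 RW=1 US=1 PS=0]
  ⇒ phys 0x2919C  [2 reads]
#2 VA=0x1C10F05 (r,kernel):
  L0: frame=0x1E idx=14 entry=0x2C007 [P=1 RW=1 US=1 PS=0]
  L1: frame=0x2C idx=16 entry=0x2E007 [P=1 RW=1 US=1 PS=0]
  ⇒ phys 0x2EF05  [2 reads]

Access #2 PA: 0x2EF05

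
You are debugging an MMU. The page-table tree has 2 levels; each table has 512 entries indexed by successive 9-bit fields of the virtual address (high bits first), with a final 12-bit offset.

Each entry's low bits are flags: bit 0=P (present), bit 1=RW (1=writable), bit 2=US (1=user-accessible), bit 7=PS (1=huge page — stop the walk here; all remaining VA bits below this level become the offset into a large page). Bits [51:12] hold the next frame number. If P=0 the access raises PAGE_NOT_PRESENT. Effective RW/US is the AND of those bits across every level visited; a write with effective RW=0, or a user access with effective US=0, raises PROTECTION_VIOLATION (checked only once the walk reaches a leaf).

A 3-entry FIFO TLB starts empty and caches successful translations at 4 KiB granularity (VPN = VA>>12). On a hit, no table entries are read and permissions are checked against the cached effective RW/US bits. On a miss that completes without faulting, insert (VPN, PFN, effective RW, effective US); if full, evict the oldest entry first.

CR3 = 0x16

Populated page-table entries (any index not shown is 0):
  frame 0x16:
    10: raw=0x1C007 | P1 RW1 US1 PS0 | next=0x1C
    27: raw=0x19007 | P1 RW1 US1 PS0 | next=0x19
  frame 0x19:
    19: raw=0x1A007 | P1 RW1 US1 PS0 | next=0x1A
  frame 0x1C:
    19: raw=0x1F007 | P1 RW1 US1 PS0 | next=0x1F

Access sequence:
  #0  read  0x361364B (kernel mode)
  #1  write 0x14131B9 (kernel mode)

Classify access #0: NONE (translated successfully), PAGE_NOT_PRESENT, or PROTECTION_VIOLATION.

Walk each access:
#0 VA=0x361364B (r,kernel):
  [0] read 0x16 idx=27: raw=0x19007 flags P=1 W=1 U=1 S=0
  [1] read 0x19 idx=19: raw=0x1A007 flags P=1 W=1 U=1 S=0
  ⇒ phys 0x1A64B  [2 reads]
#1 VA=0x14131B9 (w,kernel):
  [0] read 0x16 idx=10: raw=0x1C007 flags P=1 W=1 U=1 S=0
  [1] read 0x1C idx=19: raw=0x1F007 flags P=1 W=1 U=1 S=0
  ⇒ phys 0x1F1B9  [2 reads]

Access #0 fault: NONE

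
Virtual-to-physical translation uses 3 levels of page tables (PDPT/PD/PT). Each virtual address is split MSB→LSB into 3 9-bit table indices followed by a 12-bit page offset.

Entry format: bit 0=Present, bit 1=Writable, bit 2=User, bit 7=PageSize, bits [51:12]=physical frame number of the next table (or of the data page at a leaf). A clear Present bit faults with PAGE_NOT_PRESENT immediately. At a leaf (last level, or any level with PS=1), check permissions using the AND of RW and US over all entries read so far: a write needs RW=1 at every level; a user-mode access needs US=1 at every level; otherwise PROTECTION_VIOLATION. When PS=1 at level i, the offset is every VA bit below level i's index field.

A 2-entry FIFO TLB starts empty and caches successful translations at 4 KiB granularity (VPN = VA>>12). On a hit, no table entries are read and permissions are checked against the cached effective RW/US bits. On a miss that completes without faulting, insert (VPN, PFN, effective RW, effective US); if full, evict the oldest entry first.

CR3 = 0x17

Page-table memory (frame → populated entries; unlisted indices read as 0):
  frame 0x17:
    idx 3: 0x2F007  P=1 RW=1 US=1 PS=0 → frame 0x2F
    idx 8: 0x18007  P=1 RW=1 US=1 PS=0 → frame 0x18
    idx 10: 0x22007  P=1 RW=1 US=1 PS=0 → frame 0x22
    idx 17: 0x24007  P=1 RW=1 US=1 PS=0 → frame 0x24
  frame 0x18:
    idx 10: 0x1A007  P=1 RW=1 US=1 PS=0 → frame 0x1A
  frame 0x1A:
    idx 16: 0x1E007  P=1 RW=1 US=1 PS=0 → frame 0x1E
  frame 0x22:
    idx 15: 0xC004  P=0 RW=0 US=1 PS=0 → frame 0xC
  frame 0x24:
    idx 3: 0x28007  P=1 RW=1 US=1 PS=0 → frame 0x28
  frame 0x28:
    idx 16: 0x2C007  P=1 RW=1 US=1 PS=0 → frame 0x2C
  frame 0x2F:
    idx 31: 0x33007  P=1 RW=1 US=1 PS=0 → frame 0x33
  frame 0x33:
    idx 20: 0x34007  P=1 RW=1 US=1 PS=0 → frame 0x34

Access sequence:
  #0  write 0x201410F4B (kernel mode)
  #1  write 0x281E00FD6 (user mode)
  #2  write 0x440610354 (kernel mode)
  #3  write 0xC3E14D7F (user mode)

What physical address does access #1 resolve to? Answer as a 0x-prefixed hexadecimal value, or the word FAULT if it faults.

Per-access translation:
#0 VA=0x201410F4B (w,kernel):
  lvl0: tbl 0x17, slot 8 ⇒ 0x18007 (P1/RW1/US1/PS0)
  lvl1: tbl 0x18, slot 10 ⇒ 0x1A007 (P1/RW1/US1/PS0)
  lvl2: tbl 0x1A, slot 16 ⇒ 0x1E007 (P1/RW1/US1/PS0)
  ⇒ phys 0x1EF4B  [3 reads]
#1 VA=0x281E00FD6 (w,user):
  lvl0: tbl 0x17, slot 10 ⇒ 0x22007 (P1/RW1/US1/PS0)
  lvl1: tbl 0x22, slot 15 ⇒ 0xC004 (P0/RW0/US1/PS0)
  ⇒ fault: PAGE_NOT_PRESENT  — 2 lookups
#2 VA=0x440610354 (w,kernel):
  lvl0: tbl 0x17, slot 17 ⇒ 0x24007 (P1/RW1/US1/PS0)
  lvl1: tbl 0x24, slot 3 ⇒ 0x28007 (P1/RW1/US1/PS0)
  lvl2: tbl 0x28, slot 16 ⇒ 0x2C007 (P1/RW1/US1/PS0)
  ⇒ phys 0x2C354  [3 reads]
#3 VA=0xC3E14D7F (w,user):
  lvl0: tbl 0x17, slot 3 ⇒ 0x2F007 (P1/RW1/US1/PS0)
  lvl1: tbl 0x2F, slot 31 ⇒ 0x33007 (P1/RW1/US1/PS0)
  lvl2: tbl 0x33, slot 20 ⇒ 0x34007 (P1/RW1/US1/PS0)
  ⇒ phys 0x34D7F  [3 reads]

Access #1 PA: FAULT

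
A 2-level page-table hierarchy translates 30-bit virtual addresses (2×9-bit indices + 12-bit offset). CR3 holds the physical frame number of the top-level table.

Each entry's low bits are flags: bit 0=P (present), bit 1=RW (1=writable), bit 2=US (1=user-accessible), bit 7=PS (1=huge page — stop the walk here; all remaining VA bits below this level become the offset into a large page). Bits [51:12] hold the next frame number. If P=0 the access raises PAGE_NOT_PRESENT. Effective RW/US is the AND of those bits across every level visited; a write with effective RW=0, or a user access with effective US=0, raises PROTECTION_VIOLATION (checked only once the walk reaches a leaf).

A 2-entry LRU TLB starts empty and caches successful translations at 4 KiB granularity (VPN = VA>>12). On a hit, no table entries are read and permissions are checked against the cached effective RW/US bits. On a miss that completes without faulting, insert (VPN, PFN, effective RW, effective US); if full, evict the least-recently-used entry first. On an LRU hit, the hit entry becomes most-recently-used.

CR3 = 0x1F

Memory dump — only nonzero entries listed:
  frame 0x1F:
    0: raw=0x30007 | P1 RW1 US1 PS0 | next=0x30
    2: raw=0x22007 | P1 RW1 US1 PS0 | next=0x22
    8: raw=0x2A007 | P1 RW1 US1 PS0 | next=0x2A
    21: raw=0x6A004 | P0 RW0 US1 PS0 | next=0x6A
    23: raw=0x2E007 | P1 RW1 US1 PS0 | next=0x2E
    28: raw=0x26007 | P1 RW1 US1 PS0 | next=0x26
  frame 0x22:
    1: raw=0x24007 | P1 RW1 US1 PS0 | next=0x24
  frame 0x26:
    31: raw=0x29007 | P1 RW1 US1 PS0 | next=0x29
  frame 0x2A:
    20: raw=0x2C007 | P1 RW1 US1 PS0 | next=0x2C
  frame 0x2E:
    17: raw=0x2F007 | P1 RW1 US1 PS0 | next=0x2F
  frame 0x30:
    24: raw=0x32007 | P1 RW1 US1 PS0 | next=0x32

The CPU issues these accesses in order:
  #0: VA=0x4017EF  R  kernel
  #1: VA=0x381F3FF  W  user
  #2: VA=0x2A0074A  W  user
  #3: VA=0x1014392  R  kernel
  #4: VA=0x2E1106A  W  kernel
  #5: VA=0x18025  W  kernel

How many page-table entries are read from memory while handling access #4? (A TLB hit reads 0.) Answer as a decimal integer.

Trace:
#0 VA=0x4017EF (r,kernel):
  L0 @0x1F[2] → 0x22007  P=1,RW=1,US=1,PS=0
  L1 @0x22[1] → 0x24007  P=1,RW=1,US=1,PS=0
  ✓ 0x247EF  — 2 lookups
#1 VA=0x381F3FF (w,user):
  L0 @0x1F[28] → 0x26007  P=1,RW=1,US=1,PS=0
  L1 @0x26[31] → 0x29007  P=1,RW=1,US=1,PS=0
  ✓ 0x293FF  — 2 lookups
#2 VA=0x2A0074A (w,user):
  L0 @0x1F[21] → 0x6A004  P=0,RW=0,US=1,PS=0
  ⇒ fault: PAGE_NOT_PRESENT  — 1 lookups
#3 VA=0x1014392 (r,kernel):
  L0 @0x1F[8] → 0x2A007  P=1,RW=1,US=1,PS=0
  L1 @0x2A[20] → 0x2C007  P=1,RW=1,US=1,PS=0
  ✓ 0x2C392  — 2 lookups
#4 VA=0x2E1106A (w,kernel):
  L0 @0x1F[23] → 0x2E007  P=1,RW=1,US=1,PS=0
  L1 @0x2E[17] → 0x2F007  P=1,RW=1,US=1,PS=0
  ✓ 0x2F06A  — 2 lookups
#5 VA=0x18025 (w,kernel):
  L0 @0x1F[0] → 0x30007  P=1,RW=1,US=1,PS=0
  L1 @0x30[24] → 0x32007  P=1,RW=1,US=1,PS=0
  ✓ 0x32025  — 2 lookups

Entries read for #4: 2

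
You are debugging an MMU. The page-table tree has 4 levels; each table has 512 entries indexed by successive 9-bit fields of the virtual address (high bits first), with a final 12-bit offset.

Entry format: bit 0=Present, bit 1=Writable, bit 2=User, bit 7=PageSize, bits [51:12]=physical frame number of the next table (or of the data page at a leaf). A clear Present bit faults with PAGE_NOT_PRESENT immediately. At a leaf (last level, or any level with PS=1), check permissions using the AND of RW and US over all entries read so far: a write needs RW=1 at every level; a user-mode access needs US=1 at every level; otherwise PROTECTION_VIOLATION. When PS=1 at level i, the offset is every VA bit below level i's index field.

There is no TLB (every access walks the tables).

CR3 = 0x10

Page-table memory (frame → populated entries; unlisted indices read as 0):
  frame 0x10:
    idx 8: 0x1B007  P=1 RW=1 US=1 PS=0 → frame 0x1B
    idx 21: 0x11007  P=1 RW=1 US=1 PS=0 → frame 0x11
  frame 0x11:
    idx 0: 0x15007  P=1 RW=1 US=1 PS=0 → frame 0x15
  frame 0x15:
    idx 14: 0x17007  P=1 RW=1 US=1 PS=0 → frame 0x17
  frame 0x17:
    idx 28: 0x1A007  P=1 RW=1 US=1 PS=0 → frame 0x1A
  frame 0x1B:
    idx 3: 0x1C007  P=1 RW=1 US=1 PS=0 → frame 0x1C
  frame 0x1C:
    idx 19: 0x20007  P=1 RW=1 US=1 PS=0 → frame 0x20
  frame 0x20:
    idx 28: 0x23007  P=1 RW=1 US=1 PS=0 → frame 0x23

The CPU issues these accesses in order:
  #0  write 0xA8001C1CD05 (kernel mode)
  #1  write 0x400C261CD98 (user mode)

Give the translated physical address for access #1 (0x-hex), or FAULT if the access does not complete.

Walk each access:
#0 VA=0xA8001C1CD05 (w,kernel):
  lvl0: tbl 0x10, slot 21 ⇒ 0x11007 (P1/RW1/US1/PS0)
  lvl1: tbl 0x11, slot 0 ⇒ 0x15007 (P1/RW1/US1/PS0)
  lvl2: tbl 0x15, slot 14 ⇒ 0x17007 (P1/RW1/US1/PS0)
  lvl3: tbl 0x17, slot 28 ⇒ 0x1A007 (P1/RW1/US1/PS0)
  ✓ 0x1AD05  — 4 lookups
#1 VA=0x400C261CD98 (w,user):
  lvl0: tbl 0x10, slot 8 ⇒ 0x1B007 (P1/RW1/US1/PS0)
  lvl1: tbl 0x1B, slot 3 ⇒ 0x1C007 (P1/RW1/US1/PS0)
  lvl2: tbl 0x1C, slot 19 ⇒ 0x20007 (P1/RW1/US1/PS0)
  lvl3: tbl 0x20, slot 28 ⇒ 0x23007 (P1/RW1/US1/PS0)
  ✓ 0x23D98  — 4 lookups

Access #1 PA: 0x23D98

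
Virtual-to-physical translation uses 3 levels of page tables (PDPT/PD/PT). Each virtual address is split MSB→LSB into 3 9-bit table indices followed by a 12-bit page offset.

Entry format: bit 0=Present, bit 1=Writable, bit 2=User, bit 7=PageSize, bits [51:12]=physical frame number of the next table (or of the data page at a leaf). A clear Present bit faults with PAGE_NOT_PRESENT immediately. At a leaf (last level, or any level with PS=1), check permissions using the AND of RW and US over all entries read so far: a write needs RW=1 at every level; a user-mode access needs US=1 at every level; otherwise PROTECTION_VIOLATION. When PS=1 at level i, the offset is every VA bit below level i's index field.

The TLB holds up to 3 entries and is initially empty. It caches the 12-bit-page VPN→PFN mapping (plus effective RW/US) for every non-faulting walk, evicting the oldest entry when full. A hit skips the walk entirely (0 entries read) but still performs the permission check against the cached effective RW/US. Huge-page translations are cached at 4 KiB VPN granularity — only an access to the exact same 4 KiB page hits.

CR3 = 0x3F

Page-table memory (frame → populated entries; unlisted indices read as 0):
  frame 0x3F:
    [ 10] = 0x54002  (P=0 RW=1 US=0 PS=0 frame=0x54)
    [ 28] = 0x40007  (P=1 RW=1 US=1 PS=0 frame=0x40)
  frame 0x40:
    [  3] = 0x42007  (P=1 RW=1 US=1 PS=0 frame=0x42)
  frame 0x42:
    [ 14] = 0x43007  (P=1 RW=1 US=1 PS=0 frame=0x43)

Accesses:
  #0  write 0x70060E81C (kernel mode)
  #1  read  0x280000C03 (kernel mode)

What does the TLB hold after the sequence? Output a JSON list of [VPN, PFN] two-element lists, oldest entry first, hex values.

Trace:
#0 VA=0x70060E81C (w,kernel):
  lvl0: tbl 0x3F, slot 28 ⇒ 0x40007 (P1/RW1/US1/PS0)
  lvl1: tbl 0x40, slot 3 ⇒ 0x42007 (P1/RW1/US1/PS0)
  lvl2: tbl 0x42, slot 14 ⇒ 0x43007 (P1/RW1/US1/PS0)
  ✓ 0x4381C  — 3 lookups
#1 VA=0x280000C03 (r,kernel):
  lvl0: tbl 0x3F, slot 10 ⇒ 0x54002 (P0/RW1/US0/PS0)
  → PAGE_NOT_PRESENT  (1 entries read)

TLB: [["0x70060E", "0x43"]]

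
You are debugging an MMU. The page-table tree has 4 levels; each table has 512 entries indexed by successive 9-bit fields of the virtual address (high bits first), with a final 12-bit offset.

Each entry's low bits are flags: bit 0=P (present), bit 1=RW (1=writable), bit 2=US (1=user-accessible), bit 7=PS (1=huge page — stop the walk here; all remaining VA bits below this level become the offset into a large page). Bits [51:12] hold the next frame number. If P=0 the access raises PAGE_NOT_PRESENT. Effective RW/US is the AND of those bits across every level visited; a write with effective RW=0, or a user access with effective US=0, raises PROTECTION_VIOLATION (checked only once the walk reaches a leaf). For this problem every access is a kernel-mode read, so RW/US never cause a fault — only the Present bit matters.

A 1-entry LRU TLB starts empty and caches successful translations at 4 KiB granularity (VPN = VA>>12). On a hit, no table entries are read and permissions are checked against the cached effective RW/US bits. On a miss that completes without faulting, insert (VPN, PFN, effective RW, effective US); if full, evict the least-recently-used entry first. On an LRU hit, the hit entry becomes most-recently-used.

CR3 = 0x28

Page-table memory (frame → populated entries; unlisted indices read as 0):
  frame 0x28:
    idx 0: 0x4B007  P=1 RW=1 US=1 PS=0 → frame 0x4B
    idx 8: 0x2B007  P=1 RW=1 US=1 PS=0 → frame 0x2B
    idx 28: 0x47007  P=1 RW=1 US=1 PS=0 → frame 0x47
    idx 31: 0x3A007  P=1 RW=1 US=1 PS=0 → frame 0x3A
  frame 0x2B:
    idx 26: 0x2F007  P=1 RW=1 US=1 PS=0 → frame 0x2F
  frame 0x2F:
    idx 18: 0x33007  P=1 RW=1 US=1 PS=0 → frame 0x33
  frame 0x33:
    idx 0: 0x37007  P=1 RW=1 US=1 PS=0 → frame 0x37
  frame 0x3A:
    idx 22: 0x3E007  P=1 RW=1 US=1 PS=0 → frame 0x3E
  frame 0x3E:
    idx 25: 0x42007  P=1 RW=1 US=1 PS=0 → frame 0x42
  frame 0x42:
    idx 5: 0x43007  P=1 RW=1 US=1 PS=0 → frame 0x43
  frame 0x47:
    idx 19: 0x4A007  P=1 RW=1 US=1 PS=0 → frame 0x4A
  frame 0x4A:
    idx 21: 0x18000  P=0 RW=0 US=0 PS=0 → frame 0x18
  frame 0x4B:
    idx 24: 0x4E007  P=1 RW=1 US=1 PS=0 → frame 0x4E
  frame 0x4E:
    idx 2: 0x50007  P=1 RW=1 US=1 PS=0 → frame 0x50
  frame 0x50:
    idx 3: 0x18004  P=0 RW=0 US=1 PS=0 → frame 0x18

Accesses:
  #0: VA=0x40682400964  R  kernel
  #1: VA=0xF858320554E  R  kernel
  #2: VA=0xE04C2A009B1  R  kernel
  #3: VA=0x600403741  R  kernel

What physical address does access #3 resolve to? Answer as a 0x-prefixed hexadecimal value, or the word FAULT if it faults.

Per-access translation:
#0 VA=0x40682400964 (r,kernel):
  [0] read 0x28 idx=8: raw=0x2B007 flags P=1 W=1 U=1 S=0
  [1] read 0x2B idx=26: raw=0x2F007 flags P=1 W=1 U=1 S=0
  [2] read 0x2F idx=18: raw=0x33007 flags P=1 W=1 U=1 S=0
  [3] read 0x33 idx=0: raw=0x37007 flags P=1 W=1 U=1 S=0
  → PA=0x37964  (4 entries read)
#1 VA=0xF858320554E (r,kernel):
  [0] read 0x28 idx=31: raw=0x3A007 flags P=1 W=1 U=1 S=0
  [1] read 0x3A idx=22: raw=0x3E007 flags P=1 W=1 U=1 S=0
  [2] read 0x3E idx=25: raw=0x42007 flags P=1 W=1 U=1 S=0
  [3] read 0x42 idx=5: raw=0x43007 flags P=1 W=1 U=1 S=0
  → PA=0x4354E  (4 entries read)
#2 VA=0xE04C2A009B1 (r,kernel):
  [0] read 0x28 idx=28: raw=0x47007 flags P=1 W=1 U=1 S=0
  [1] read 0x47 idx=19: raw=0x4A007 flags P=1 W=1 U=1 S=0
  [2] read 0x4A idx=21: raw=0x18000 flags P=0 W=0 U=0 S=0
  ✗ PAGE_NOT_PRESENT  [3 reads]
#3 VA=0x600403741 (r,kernel):
  [0] read 0x28 idx=0: raw=0x4B007 flags P=1 W=1 U=1 S=0
  [1] read 0x4B idx=24: raw=0x4E007 flags P=1 W=1 U=1 S=0
  [2] read 0x4E idx=2: raw=0x50007 flags P=1 W=1 U=1 S=0
  [3] read 0x50 idx=3: raw=0x18004 flags P=0 W=0 U=1 S=0
  ✗ PAGE_NOT_PRESENT  [4 reads]

Access #3 PA: FAULT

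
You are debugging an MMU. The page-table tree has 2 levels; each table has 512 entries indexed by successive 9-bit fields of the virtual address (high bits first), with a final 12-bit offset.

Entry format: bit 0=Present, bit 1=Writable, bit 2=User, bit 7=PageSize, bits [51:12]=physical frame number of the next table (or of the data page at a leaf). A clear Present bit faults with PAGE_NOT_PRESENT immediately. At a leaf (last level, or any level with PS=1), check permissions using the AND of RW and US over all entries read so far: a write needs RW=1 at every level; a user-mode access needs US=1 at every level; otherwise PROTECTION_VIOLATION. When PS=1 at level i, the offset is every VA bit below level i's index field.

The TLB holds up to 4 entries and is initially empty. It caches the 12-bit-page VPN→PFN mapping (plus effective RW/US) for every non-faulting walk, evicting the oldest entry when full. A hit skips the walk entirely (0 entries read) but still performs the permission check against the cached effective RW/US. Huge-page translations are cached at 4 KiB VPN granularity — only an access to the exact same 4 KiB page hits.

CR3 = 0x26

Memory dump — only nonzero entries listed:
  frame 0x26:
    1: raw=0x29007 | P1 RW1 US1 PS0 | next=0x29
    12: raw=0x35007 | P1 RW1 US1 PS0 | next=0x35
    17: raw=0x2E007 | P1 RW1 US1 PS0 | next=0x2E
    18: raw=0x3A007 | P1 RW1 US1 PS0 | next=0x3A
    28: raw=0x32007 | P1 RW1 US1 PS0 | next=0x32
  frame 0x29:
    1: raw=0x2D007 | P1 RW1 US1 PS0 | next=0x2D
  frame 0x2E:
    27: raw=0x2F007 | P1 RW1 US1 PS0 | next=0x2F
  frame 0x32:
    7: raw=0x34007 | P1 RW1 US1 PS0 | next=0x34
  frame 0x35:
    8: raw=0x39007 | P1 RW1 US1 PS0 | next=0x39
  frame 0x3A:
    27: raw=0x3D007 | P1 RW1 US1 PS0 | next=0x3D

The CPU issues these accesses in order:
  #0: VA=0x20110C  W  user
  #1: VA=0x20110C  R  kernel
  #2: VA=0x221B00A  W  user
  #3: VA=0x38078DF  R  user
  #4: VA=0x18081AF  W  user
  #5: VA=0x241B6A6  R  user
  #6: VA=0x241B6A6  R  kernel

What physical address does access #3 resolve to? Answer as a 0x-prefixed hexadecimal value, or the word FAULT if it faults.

Trace:
#0 VA=0x20110C (w,user):
  [0] read 0x26 idx=1: raw=0x29007 flags P=1 W=1 U=1 S=0
  [1] read 0x29 idx=1: raw=0x2D007 flags P=1 W=1 U=1 S=0
  ⇒ phys 0x2D10C  [2 reads]
#1 VA=0x20110C (r,kernel):
  TLB hit vpn=0x201 → PA=0x2D10C
#2 VA=0x221B00A (w,user):
  [0] read 0x26 idx=17: raw=0x2E007 flags P=1 W=1 U=1 S=0
  [1] read 0x2E idx=27: raw=0x2F007 flags P=1 W=1 U=1 S=0
  ⇒ phys 0x2F00A  [2 reads]
#3 VA=0x38078DF (r,user):
  [0] read 0x26 idx=28: raw=0x32007 flags P=1 W=1 U=1 S=0
  [1] read 0x32 idx=7: raw=0x34007 flags P=1 W=1 U=1 S=0
  ⇒ phys 0x348DF  [2 reads]
#4 VA=0x18081AF (w,user):
  [0] read 0x26 idx=12: raw=0x35007 flags P=1 W=1 U=1 S=0
  [1] read 0x35 idx=8: raw=0x39007 flags P=1 W=1 U=1 S=0
  ⇒ phys 0x391AF  [2 reads]
#5 VA=0x241B6A6 (r,user):
  [0] read 0x26 idx=18: raw=0x3A007 flags P=1 W=1 U=1 S=0
  [1] read 0x3A idx=27: raw=0x3D007 flags P=1 W=1 U=1 S=0
  ⇒ phys 0x3D6A6  [2 reads]
#6 VA=0x241B6A6 (r,kernel):
  TLB hit vpn=0x241B → PA=0x3D6A6

Access #3 PA: 0x348DF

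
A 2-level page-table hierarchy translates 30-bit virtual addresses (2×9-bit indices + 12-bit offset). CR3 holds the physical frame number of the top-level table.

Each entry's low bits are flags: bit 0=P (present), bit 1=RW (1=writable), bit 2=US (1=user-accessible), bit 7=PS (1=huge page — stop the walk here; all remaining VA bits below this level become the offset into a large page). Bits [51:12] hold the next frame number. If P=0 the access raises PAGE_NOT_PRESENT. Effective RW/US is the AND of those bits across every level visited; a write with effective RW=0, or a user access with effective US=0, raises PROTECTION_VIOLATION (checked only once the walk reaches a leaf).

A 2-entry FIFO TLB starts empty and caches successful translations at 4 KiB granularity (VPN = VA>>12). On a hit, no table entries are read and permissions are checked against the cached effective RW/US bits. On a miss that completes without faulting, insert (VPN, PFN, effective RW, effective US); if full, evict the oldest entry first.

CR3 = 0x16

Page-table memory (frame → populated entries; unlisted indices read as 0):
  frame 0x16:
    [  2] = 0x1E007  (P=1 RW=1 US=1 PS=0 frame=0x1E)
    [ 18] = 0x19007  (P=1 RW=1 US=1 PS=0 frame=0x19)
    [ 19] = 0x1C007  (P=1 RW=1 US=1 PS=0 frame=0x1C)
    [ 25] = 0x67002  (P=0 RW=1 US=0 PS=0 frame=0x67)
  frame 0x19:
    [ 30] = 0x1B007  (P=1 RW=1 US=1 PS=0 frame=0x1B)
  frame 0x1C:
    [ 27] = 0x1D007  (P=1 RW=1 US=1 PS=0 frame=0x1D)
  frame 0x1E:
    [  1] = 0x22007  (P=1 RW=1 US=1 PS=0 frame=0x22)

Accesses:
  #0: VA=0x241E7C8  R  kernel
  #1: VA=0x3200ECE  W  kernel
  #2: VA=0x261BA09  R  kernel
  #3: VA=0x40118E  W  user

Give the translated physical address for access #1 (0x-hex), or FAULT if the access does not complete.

Trace:
#0 VA=0x241E7C8 (r,kernel):
  [0] read 0x16 idx=18: raw=0x19007 flags P=1 W=1 U=1 S=0
  [1] read 0x19 idx=30: raw=0x1B007 flags P=1 W=1 U=1 S=0
  → PA=0x1B7C8  (2 entries read)
#1 VA=0x3200ECE (w,kernel):
  [0] read 0x16 idx=25: raw=0x67002 flags P=0 W=1 U=0 S=0
  → PAGE_NOT_PRESENT  (1 entries read)
#2 VA=0x261BA09 (r,kernel):
  [0] read 0x16 idx=19: raw=0x1C007 flags P=1 W=1 U=1 S=0
  [1] read 0x1C idx=27: raw=0x1D007 flags P=1 W=1 U=1 S=0
  → PA=0x1DA09  (2 entries read)
#3 VA=0x40118E (w,user):
  [0] read 0x16 idx=2: raw=0x1E007 flags P=1 W=1 U=1 S=0
  [1] read 0x1E idx=1: raw=0x22007 flags P=1 W=1 U=1 S=0
  → PA=0x2218E  (2 entries read)

Access #1 PA: FAULT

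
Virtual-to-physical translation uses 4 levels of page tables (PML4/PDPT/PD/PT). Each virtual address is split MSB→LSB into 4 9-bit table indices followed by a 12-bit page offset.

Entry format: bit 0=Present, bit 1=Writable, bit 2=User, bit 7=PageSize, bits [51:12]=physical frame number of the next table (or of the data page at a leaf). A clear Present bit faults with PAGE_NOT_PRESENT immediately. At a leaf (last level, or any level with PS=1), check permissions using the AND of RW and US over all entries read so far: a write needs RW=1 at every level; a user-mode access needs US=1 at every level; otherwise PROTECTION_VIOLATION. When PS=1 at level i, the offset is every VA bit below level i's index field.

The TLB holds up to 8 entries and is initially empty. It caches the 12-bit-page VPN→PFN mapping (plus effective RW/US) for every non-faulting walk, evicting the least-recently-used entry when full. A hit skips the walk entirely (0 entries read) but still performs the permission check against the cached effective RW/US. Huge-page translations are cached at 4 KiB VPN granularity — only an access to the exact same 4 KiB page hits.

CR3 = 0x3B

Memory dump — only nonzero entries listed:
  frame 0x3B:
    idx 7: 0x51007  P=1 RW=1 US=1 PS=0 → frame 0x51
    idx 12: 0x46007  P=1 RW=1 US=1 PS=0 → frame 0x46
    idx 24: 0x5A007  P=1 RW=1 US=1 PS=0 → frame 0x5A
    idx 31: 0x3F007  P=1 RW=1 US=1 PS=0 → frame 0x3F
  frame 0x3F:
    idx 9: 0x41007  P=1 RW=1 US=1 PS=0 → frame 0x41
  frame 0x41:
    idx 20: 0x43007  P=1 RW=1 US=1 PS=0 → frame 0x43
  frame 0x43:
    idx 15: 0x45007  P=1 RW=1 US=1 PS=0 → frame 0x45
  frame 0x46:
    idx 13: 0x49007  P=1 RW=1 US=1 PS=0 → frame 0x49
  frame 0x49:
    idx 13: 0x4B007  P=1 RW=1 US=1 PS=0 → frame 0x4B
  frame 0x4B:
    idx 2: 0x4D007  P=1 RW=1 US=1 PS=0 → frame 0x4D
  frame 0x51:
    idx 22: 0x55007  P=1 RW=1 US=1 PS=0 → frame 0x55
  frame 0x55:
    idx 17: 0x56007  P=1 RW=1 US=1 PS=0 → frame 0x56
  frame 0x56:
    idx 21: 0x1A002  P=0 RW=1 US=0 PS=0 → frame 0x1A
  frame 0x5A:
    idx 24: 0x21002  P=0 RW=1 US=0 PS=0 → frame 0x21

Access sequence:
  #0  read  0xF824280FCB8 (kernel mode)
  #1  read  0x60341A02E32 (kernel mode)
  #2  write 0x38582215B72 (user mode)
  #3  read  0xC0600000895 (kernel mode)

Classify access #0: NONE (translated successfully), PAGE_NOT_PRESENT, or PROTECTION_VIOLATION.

Walk each access:
#0 VA=0xF824280FCB8 (r,kernel):
  L0: frame=0x3B idx=31 entry=0x3F007 [P=1 RW=1 US=1 PS=0]
  L1: frame=0x3F idx=9 entry=0x41007 [P=1 RW=1 US=1 PS=0]
  L2: frame=0x41 idx=20 entry=0x43007 [P=1 RW=1 US=1 PS=0]
  L3: frame=0x43 idx=15 entry=0x45007 [P=1 RW=1 US=1 PS=0]
  ✓ 0x45CB8  — 4 lookups
#1 VA=0x60341A02E32 (r,kernel):
  L0: frame=0x3B idx=12 entry=0x46007 [P=1 RW=1 US=1 PS=0]
  L1: frame=0x46 idx=13 entry=0x49007 [P=1 RW=1 US=1 PS=0]
  L2: frame=0x49 idx=13 entry=0x4B007 [P=1 RW=1 US=1 PS=0]
  L3: frame=0x4B idx=2 entry=0x4D007 [P=1 RW=1 US=1 PS=0]
  ✓ 0x4DE32  — 4 lookups
#2 VA=0x38582215B72 (w,user):
  L0: frame=0x3B idx=7 entry=0x51007 [P=1 RW=1 US=1 PS=0]
  L1: frame=0x51 idx=22 entry=0x55007 [P=1 RW=1 US=1 PS=0]
  L2: frame=0x55 idx=17 entry=0x56007 [P=1 RW=1 US=1 PS=0]
  L3: frame=0x56 idx=21 entry=0x1A002 [P=0 RW=1 US=0 PS=0]
  ✗ PAGE_NOT_PRESENT  [4 reads]
#3 VA=0xC0600000895 (r,kernel):
  L0: frame=0x3B idx=24 entry=0x5A007 [P=1 RW=1 US=1 PS=0]
  L1: frame=0x5A idx=24 entry=0x21002 [P=0 RW=1 US=0 PS=0]
  ✗ PAGE_NOT_PRESENT  [2 reads]

Access #0 fault: NONE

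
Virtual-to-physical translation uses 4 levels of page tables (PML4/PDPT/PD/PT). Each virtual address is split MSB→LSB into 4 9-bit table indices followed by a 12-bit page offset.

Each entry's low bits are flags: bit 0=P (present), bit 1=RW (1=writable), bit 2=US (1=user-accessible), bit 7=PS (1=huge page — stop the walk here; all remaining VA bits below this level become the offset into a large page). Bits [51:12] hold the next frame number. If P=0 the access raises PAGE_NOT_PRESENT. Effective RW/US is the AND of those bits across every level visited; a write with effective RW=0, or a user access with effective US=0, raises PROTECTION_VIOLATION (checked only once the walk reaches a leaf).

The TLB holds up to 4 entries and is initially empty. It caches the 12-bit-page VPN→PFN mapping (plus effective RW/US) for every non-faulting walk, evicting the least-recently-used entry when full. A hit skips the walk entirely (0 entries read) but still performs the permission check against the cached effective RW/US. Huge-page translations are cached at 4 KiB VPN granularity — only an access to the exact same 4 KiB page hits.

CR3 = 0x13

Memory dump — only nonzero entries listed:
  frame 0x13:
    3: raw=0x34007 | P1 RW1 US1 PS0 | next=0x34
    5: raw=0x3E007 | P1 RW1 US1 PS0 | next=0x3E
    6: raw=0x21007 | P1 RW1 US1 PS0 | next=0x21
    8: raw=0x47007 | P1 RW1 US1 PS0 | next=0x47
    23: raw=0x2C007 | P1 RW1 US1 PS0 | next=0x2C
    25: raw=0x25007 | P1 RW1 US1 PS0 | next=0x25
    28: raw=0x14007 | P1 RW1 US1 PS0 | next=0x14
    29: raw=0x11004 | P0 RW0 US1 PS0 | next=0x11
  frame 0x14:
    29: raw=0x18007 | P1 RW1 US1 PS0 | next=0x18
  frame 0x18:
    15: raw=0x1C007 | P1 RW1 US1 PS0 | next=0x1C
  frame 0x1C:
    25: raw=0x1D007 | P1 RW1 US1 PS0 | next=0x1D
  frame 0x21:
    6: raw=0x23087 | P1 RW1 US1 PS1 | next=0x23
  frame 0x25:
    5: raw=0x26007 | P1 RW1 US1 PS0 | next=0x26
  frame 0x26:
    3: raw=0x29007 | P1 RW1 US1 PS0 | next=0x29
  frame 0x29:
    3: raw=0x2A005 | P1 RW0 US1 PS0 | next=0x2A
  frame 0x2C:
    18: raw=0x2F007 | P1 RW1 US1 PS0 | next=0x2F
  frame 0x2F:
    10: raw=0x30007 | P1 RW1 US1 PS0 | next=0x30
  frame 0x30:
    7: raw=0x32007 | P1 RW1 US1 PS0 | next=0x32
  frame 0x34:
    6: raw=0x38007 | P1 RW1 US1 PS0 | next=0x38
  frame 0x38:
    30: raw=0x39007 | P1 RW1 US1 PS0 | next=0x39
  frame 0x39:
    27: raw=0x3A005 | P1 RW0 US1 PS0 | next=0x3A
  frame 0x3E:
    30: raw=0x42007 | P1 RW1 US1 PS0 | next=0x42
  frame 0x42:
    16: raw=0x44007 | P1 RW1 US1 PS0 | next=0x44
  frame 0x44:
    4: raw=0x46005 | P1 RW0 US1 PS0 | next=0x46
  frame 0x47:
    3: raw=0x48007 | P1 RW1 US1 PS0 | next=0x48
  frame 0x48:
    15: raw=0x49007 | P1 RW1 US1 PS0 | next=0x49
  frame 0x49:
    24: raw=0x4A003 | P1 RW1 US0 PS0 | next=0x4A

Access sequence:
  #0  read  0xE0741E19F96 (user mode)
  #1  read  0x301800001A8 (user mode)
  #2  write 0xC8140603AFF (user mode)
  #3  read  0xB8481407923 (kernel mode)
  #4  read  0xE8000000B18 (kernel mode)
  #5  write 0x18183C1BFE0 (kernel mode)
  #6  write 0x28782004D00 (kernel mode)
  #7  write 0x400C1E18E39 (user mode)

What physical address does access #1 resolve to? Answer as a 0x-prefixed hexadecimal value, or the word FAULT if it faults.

Trace:
#0 VA=0xE0741E19F96 (r,user):
  lvl0: tbl 0x13, slot 28 ⇒ 0x14007 (P1/RW1/US1/PS0)
  lvl1: tbl 0x14, slot 29 ⇒ 0x18007 (P1/RW1/US1/PS0)
  lvl2: tbl 0x18, slot 15 ⇒ 0x1C007 (P1/RW1/US1/PS0)
  lvl3: tbl 0x1C, slot 25 ⇒ 0x1D007 (P1/RW1/US1/PS0)
  → PA=0x1DF96  (4 entries read)
#1 VA=0x301800001A8 (r,user):
  lvl0: tbl 0x13, slot 6 ⇒ 0x21007 (P1/RW1/US1/PS0)
  lvl1: tbl 0x21, slot 6 ⇒ 0x23087 (P1/RW1/US1/PS1)
  → PA=0x231A8 (huge @L1)  (2 entries read)
#2 VA=0xC8140603AFF (w,user):
  lvl0: tbl 0x13, slot 25 ⇒ 0x25007 (P1/RW1/US1/PS0)
  lvl1: tbl 0x25, slot 5 ⇒ 0x26007 (P1/RW1/US1/PS0)
  lvl2: tbl 0x26, slot 3 ⇒ 0x29007 (P1/RW1/US1/PS0)
  lvl3: tbl 0x29, slot 3 ⇒ 0x2A005 (P1/RW0/US1/PS0)
  → PROTECTION_VIOLATION  (4 entries read)
#3 VA=0xB8481407923 (r,kernel):
  lvl0: tbl 0x13, slot 23 ⇒ 0x2C007 (P1/RW1/US1/PS0)
  lvl1: tbl 0x2C, slot 18 ⇒ 0x2F007 (P1/RW1/US1/PS0)
  lvl2: tbl 0x2F, slot 10 ⇒ 0x30007 (P1/RW1/US1/PS0)
  lvl3: tbl 0x30, slot 7 ⇒ 0x32007 (P1/RW1/US1/PS0)
  → PA=0x32923  (4 entries read)
#4 VA=0xE8000000B18 (r,kernel):
  lvl0: tbl 0x13, slot 29 ⇒ 0x11004 (P0/RW0/US1/PS0)
  → PAGE_NOT_PRESENT  (1 entries read)
#5 VA=0x18183C1BFE0 (w,kernel):
  lvl0: tbl 0x13, slot 3 ⇒ 0x34007 (P1/RW1/US1/PS0)
  lvl1: tbl 0x34, slot 6 ⇒ 0x38007 (P1/RW1/US1/PS0)
  lvl2: tbl 0x38, slot 30 ⇒ 0x39007 (P1/RW1/US1/PS0)
  lvl3: tbl 0x39, slot 27 ⇒ 0x3A005 (P1/RW0/US1/PS0)
  → PROTECTION_VIOLATION  (4 entries read)
#6 VA=0x28782004D00 (w,kernel):
  lvl0: tbl 0x13, slot 5 ⇒ 0x3E007 (P1/RW1/US1/PS0)
  lvl1: tbl 0x3E, slot 30 ⇒ 0x42007 (P1/RW1/US1/PS0)
  lvl2: tbl 0x42, slot 16 ⇒ 0x44007 (P1/RW1/US1/PS0)
  lvl3: tbl 0x44, slot 4 ⇒ 0x46005 (P1/RW0/US1/PS0)
  → PROTECTION_VIOLATION  (4 entries read)
#7 VA=0x400C1E18E39 (w,user):
  lvl0: tbl 0x13, slot 8 ⇒ 0x47007 (P1/RW1/US1/PS0)
  lvl1: tbl 0x47, slot 3 ⇒ 0x48007 (P1/RW1/US1/PS0)
  lvl2: tbl 0x48, slot 15 ⇒ 0x49007 (P1/RW1/US1/PS0)
  lvl3: tbl 0x49, slot 24 ⇒ 0x4A003 (P1/RW1/US0/PS0)
  → PROTECTION_VIOLATION  (4 entries read)

Access #1 PA: 0x231A8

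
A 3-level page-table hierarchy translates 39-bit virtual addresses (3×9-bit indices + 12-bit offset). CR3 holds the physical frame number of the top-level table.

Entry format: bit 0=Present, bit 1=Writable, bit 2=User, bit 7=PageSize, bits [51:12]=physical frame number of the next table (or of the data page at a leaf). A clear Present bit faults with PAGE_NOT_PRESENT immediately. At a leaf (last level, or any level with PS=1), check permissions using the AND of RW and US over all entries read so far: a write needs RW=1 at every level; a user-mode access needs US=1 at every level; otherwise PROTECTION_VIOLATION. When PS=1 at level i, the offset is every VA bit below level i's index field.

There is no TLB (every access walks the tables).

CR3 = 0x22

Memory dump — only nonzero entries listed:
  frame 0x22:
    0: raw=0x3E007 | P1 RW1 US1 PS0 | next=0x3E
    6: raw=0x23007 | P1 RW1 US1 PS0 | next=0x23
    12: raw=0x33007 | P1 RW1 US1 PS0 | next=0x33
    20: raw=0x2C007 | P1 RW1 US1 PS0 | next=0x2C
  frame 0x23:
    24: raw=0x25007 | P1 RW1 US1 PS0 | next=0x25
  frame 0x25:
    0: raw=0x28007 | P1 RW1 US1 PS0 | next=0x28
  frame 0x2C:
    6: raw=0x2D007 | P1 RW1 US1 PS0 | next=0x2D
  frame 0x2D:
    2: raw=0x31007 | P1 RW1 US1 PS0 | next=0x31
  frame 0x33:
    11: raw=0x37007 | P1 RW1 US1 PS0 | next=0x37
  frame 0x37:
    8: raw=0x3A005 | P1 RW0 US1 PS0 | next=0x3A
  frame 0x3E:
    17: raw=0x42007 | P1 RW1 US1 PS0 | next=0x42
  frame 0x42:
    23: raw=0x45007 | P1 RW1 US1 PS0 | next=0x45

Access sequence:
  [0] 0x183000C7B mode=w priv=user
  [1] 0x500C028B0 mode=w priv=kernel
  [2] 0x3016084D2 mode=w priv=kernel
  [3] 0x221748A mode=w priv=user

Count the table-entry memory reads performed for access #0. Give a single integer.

Trace:
#0 VA=0x183000C7B (w,user):
  L0: frame=0x22 idx=6 entry=0x23007 [P=1 RW=1 US=1 PS=0]
  L1: frame=0x23 idx=24 entry=0x25007 [P=1 RW=1 US=1 PS=0]
  L2: frame=0x25 idx=0 entry=0x28007 [P=1 RW=1 US=1 PS=0]
  ✓ 0x28C7B  — 3 lookups
#1 VA=0x500C028B0 (w,kernel):
  L0: frame=0x22 idx=20 entry=0x2C007 [P=1 RW=1 US=1 PS=0]
  L1: frame=0x2C idx=6 entry=0x2D007 [P=1 RW=1 US=1 PS=0]
  L2: frame=0x2D idx=2 entry=0x31007 [P=1 RW=1 US=1 PS=0]
  ✓ 0x318B0  — 3 lookups
#2 VA=0x3016084D2 (w,kernel):
  L0: frame=0x22 idx=12 entry=0x33007 [P=1 RW=1 US=1 PS=0]
  L1: frame=0x33 idx=11 entry=0x37007 [P=1 RW=1 US=1 PS=0]
  L2: frame=0x37 idx=8 entry=0x3A005 [P=1 RW=0 US=1 PS=0]
  ✗ PROTECTION_VIOLATION  [3 reads]
#3 VA=0x221748A (w,user):
  L0: frame=0x22 idx=0 entry=0x3E007 [P=1 RW=1 US=1 PS=0]
  L1: frame=0x3E idx=17 entry=0x42007 [P=1 RW=1 US=1 PS=0]
  L2: frame=0x42 idx=23 entry=0x45007 [P=1 RW=1 US=1 PS=0]
  ✓ 0x4548A  — 3 lookups

Entries read for #0: 3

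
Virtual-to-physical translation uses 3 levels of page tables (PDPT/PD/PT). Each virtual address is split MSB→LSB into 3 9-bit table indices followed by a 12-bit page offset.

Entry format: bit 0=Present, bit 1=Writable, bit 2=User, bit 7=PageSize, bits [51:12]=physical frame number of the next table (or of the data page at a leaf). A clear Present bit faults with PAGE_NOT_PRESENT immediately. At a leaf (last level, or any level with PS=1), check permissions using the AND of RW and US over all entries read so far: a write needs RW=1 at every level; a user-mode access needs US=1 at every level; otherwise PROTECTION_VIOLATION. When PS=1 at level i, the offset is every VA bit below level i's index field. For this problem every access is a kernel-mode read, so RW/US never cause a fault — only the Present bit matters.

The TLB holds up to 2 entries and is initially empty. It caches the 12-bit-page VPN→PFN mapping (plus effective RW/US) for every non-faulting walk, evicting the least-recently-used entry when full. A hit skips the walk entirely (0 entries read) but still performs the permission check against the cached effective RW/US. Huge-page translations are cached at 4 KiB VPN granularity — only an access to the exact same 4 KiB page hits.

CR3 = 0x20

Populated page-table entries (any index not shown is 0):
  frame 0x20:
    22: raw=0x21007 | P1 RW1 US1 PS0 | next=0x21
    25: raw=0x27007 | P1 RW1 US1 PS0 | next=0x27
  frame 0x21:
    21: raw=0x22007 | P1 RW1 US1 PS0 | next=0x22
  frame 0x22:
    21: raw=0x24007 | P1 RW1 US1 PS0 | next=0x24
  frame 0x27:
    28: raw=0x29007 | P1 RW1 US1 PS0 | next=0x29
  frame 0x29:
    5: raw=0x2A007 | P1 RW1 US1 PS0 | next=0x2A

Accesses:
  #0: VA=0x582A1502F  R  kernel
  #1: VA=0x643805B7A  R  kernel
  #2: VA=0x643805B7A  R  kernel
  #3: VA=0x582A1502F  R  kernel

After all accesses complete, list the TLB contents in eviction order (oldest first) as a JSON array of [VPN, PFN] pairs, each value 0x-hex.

Walk each access:
#0 VA=0x582A1502F (r,kernel):
  lvl0: tbl 0x20, slot 22 ⇒ 0x21007 (P1/RW1/US1/PS0)
  lvl1: tbl 0x21, slot 21 ⇒ 0x22007 (P1/RW1/US1/PS0)
  lvl2: tbl 0x22, slot 21 ⇒ 0x24007 (P1/RW1/US1/PS0)
  ⇒ phys 0x2402F  [3 reads]
#1 VA=0x643805B7A (r,kernel):
  lvl0: tbl 0x20, slot 25 ⇒ 0x27007 (P1/RW1/US1/PS0)
  lvl1: tbl 0x27, slot 28 ⇒ 0x29007 (P1/RW1/US1/PS0)
  lvl2: tbl 0x29, slot 5 ⇒ 0x2A007 (P1/RW1/US1/PS0)
  ⇒ phys 0x2AB7A  [3 reads]
#2 VA=0x643805B7A (r,kernel):
  TLB hit vpn=0x643805 → PA=0x2AB7A
#3 VA=0x582A1502F (r,kernel):
  TLB hit vpn=0x582A15 → PA=0x2402F

TLB: [["0x643805", "0x2A"], ["0x582A15", "0x24"]]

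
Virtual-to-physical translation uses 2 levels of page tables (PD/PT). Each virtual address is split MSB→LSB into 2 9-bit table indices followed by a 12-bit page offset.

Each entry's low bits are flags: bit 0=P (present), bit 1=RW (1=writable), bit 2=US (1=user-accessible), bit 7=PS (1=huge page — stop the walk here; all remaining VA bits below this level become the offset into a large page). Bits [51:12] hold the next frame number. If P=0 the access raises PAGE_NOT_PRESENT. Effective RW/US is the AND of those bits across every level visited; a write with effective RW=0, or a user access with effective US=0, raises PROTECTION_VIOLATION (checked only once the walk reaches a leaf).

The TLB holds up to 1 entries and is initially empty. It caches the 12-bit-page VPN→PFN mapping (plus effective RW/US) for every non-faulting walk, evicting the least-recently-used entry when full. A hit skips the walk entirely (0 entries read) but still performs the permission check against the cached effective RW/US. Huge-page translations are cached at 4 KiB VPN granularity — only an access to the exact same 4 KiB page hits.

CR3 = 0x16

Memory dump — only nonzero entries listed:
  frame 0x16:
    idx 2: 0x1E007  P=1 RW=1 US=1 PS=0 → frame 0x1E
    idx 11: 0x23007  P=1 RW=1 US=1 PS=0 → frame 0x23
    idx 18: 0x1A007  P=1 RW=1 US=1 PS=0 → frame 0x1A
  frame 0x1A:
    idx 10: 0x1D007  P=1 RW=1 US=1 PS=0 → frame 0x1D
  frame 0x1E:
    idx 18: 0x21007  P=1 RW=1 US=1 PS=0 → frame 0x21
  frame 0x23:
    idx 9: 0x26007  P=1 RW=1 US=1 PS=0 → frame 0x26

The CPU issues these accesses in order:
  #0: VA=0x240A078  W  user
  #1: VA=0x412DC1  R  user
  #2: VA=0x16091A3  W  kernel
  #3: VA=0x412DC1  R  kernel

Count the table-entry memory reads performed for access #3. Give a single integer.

Walk each access:
#0 VA=0x240A078 (w,user):
  L0 @0x16[18] → 0x1A007  P=1,RW=1,US=1,PS=0
  L1 @0x1A[10] → 0x1D007  P=1,RW=1,US=1,PS=0
  → PA=0x1D078  (2 entries read)
#1 VA=0x412DC1 (r,user):
  L0 @0x16[2] → 0x1E007  P=1,RW=1,US=1,PS=0
  L1 @0x1E[18] → 0x21007  P=1,RW=1,US=1,PS=0
  → PA=0x21DC1  (2 entries read)
#2 VA=0x16091A3 (w,kernel):
  L0 @0x16[11] → 0x23007  P=1,RW=1,US=1,PS=0
  L1 @0x23[9] → 0x26007  P=1,RW=1,US=1,PS=0
  → PA=0x261A3  (2 entries read)
#3 VA=0x412DC1 (r,kernel):
  L0 @0x16[2] → 0x1E007  P=1,RW=1,US=1,PS=0
  L1 @0x1E[18] → 0x21007  P=1,RW=1,US=1,PS=0
  → PA=0x21DC1  (2 entries read)

Entries read for #3: 2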